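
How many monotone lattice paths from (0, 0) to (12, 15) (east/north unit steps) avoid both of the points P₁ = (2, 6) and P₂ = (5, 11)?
Number of paths = 13873276

Inclusion–exclusion. Total paths: C(27, 12) = 17383860. Through P₁: C(8, 2)·C(19, 10) = 2586584. Through P₂: C(16, 5)·C(11, 7) = 1441440. Since P₁ is strictly southwest of P₂, a monotone path through both must visit P₁ then P₂; paths through both = C(8, 2)·C(8, 3)·C(11, 7) = 517440. Avoid both = 17383860 − 2586584 − 1441440 + 517440 = 13873276.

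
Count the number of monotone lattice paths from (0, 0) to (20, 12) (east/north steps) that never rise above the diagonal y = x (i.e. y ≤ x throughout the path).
Number of paths = 96768360

By the reflection principle (André's argument), the number of monotone paths to (20, 12) with n ≤ m that never go above y = x is C(32, 20) − C(32, 21) = 225792840 − 129024480 = 96768360.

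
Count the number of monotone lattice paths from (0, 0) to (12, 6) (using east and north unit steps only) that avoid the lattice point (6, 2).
Number of paths = 12684

Total paths from (0, 0) to (12, 6): C(18, 12) = 18564. Paths through (6, 2): (paths (0, 0) → (6, 2)) × (paths (6, 2) → (12, 6)) = C(8, 6) · C(10, 6) = 28 · 210 = 5880. Avoidance count = 18564 − 5880 = 12684.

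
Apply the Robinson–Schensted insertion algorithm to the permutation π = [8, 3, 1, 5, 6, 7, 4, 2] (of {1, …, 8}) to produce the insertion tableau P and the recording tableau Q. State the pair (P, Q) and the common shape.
P = [1, 2, 6, 7] / [3, 4] / [5] / [8];  Q = [1, 4, 5, 6] / [2, 7] / [3] / [8];  common shape = (4, 2, 1, 1)

Row-insert the values π_1, π_2, … into P one at a time, bumping the leftmost entry strictly greater than the inserted value down to the next row. The recording tableau Q records, in position (i, j), the step at which that cell was added to P.
  Insert 8 (step 1): P = [8];  Q = [1]
  Insert 3 (step 2): P = [3] / [8];  Q = [1] / [2]
  Insert 1 (step 3): P = [1] / [3] / [8];  Q = [1] / [2] / [3]
  Insert 5 (step 4): P = [1, 5] / [3] / [8];  Q = [1, 4] / [2] / [3]
  Insert 6 (step 5): P = [1, 5, 6] / [3] / [8];  Q = [1, 4, 5] / [2] / [3]
  Insert 7 (step 6): P = [1, 5, 6, 7] / [3] / [8];  Q = [1, 4, 5, 6] / [2] / [3]
  Insert 4 (step 7): P = [1, 4, 6, 7] / [3, 5] / [8];  Q = [1, 4, 5, 6] / [2, 7] / [3]
  Insert 2 (step 8): P = [1, 2, 6, 7] / [3, 4] / [5] / [8];  Q = [1, 4, 5, 6] / [2, 7] / [3] / [8]
Final shape: (4, 2, 1, 1).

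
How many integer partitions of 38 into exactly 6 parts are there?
p(38, 6 parts) = 1540

Partitions of n into exactly k parts are in bijection with partitions of n − k into at most k parts (subtract 1 from each part). So p(38, exactly 6) = p(32, parts ≤ 6). Computing via the recurrence p(m, j) = p(m, j−1) + p(m−j, j) gives 1540.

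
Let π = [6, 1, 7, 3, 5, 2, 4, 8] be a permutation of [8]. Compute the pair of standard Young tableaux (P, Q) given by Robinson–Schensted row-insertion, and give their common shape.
P = [1, 2, 4, 8] / [3, 5] / [6, 7];  Q = [1, 3, 5, 8] / [2, 4] / [6, 7];  common shape = (4, 2, 2)

Row-insert the values π_1, π_2, … into P one at a time, bumping the leftmost entry strictly greater than the inserted value down to the next row. The recording tableau Q records, in position (i, j), the step at which that cell was added to P.
  Insert 6 (step 1): P = [6];  Q = [1]
  Insert 1 (step 2): P = [1] / [6];  Q = [1] / [2]
  Insert 7 (step 3): P = [1, 7] / [6];  Q = [1, 3] / [2]
  Insert 3 (step 4): P = [1, 3] / [6, 7];  Q = [1, 3] / [2, 4]
  Insert 5 (step 5): P = [1, 3, 5] / [6, 7];  Q = [1, 3, 5] / [2, 4]
  Insert 2 (step 6): P = [1, 2, 5] / [3, 7] / [6];  Q = [1, 3, 5] / [2, 4] / [6]
  Insert 4 (step 7): P = [1, 2, 4] / [3, 5] / [6, 7];  Q = [1, 3, 5] / [2, 4] / [6, 7]
  Insert 8 (step 8): P = [1, 2, 4, 8] / [3, 5] / [6, 7];  Q = [1, 3, 5, 8] / [2, 4] / [6, 7]
Final shape: (4, 2, 2).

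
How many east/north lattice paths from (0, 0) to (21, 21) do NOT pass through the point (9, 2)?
Number of paths = 530496245565

Total paths from (0, 0) to (21, 21): C(42, 21) = 538257874440. Paths through (9, 2): (paths (0, 0) → (9, 2)) × (paths (9, 2) → (21, 21)) = C(11, 9) · C(31, 12) = 55 · 141120525 = 7761628875. Avoidance count = 538257874440 − 7761628875 = 530496245565.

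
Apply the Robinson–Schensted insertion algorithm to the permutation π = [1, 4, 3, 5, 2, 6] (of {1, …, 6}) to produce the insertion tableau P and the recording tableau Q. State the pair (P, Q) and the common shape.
P = [1, 2, 5, 6] / [3] / [4];  Q = [1, 2, 4, 6] / [3] / [5];  common shape = (4, 1, 1)

Row-insert the values π_1, π_2, … into P one at a time, bumping the leftmost entry strictly greater than the inserted value down to the next row. The recording tableau Q records, in position (i, j), the step at which that cell was added to P.
  Insert 1 (step 1): P = [1];  Q = [1]
  Insert 4 (step 2): P = [1, 4];  Q = [1, 2]
  Insert 3 (step 3): P = [1, 3] / [4];  Q = [1, 2] / [3]
  Insert 5 (step 4): P = [1, 3, 5] / [4];  Q = [1, 2, 4] / [3]
  Insert 2 (step 5): P = [1, 2, 5] / [3] / [4];  Q = [1, 2, 4] / [3] / [5]
  Insert 6 (step 6): P = [1, 2, 5, 6] / [3] / [4];  Q = [1, 2, 4, 6] / [3] / [5]
Final shape: (4, 1, 1).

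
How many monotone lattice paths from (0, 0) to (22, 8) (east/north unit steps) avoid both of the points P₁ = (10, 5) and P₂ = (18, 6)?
Number of paths = 2873025

Inclusion–exclusion. Total paths: C(30, 22) = 5852925. Through P₁: C(15, 10)·C(15, 12) = 1366365. Through P₂: C(24, 18)·C(6, 4) = 2018940. Since P₁ is strictly southwest of P₂, a monotone path through both must visit P₁ then P₂; paths through both = C(15, 10)·C(9, 8)·C(6, 4) = 405405. Avoid both = 5852925 − 1366365 − 2018940 + 405405 = 2873025.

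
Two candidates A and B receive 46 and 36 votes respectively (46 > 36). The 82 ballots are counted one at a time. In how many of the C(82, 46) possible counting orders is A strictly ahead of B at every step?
Strict-lead orderings = 28320955360167524909400

Total orderings of the 82 votes with 46 for A: C(82, 46) = 232231833953373704257080. By the Bertrand ballot formula (Cycle Lemma / reflection principle), the number of orderings in which A is strictly ahead of B throughout is (p − q)/(p + q) · C(p + q, p) = (46 − 36)/(46 + 36) · 232231833953373704257080 = 28320955360167524909400.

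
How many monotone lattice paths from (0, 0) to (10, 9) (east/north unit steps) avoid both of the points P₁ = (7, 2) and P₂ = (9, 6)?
Number of paths = 70198

Inclusion–exclusion. Total paths: C(19, 10) = 92378. Through P₁: C(9, 7)·C(10, 3) = 4320. Through P₂: C(15, 9)·C(4, 1) = 20020. Since P₁ is strictly southwest of P₂, a monotone path through both must visit P₁ then P₂; paths through both = C(9, 7)·C(6, 2)·C(4, 1) = 2160. Avoid both = 92378 − 4320 − 20020 + 2160 = 70198.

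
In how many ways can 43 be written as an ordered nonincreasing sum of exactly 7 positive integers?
p(43, 7 parts) = 4011

Partitions of n into exactly k parts are in bijection with partitions of n − k into at most k parts (subtract 1 from each part). So p(43, exactly 7) = p(36, parts ≤ 7). Computing via the recurrence p(m, j) = p(m, j−1) + p(m−j, j) gives 4011.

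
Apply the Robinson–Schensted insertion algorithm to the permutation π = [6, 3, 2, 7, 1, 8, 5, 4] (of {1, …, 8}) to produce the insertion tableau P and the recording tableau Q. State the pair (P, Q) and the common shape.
P = [1, 4, 8] / [2, 5] / [3, 7] / [6];  Q = [1, 4, 6] / [2, 7] / [3, 8] / [5];  common shape = (3, 2, 2, 1)

Row-insert the values π_1, π_2, … into P one at a time, bumping the leftmost entry strictly greater than the inserted value down to the next row. The recording tableau Q records, in position (i, j), the step at which that cell was added to P.
  Insert 6 (step 1): P = [6];  Q = [1]
  Insert 3 (step 2): P = [3] / [6];  Q = [1] / [2]
  Insert 2 (step 3): P = [2] / [3] / [6];  Q = [1] / [2] / [3]
  Insert 7 (step 4): P = [2, 7] / [3] / [6];  Q = [1, 4] / [2] / [3]
  Insert 1 (step 5): P = [1, 7] / [2] / [3] / [6];  Q = [1, 4] / [2] / [3] / [5]
  Insert 8 (step 6): P = [1, 7, 8] / [2] / [3] / [6];  Q = [1, 4, 6] / [2] / [3] / [5]
  Insert 5 (step 7): P = [1, 5, 8] / [2, 7] / [3] / [6];  Q = [1, 4, 6] / [2, 7] / [3] / [5]
  Insert 4 (step 8): P = [1, 4, 8] / [2, 5] / [3, 7] / [6];  Q = [1, 4, 6] / [2, 7] / [3, 8] / [5]
Final shape: (3, 2, 2, 1).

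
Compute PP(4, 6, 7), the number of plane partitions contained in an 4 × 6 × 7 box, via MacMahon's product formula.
PP(4, 6, 7) = 12544848030

Evaluate the triple product over i = 1..4, j = 1..6, k = 1..7. The factors are (2/1) · (3/2) · (4/3) · (5/4) · (6/5) · (7/6) · (8/7) · (3/2) · … (168 factors total). The numerators and denominators telescope so the product is an integer; carrying out the multiplication exactly gives PP(4, 6, 7) = 12544848030.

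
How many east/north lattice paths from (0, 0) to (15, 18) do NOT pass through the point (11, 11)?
Number of paths = 804365760

Total paths from (0, 0) to (15, 18): C(33, 15) = 1037158320. Paths through (11, 11): (paths (0, 0) → (11, 11)) × (paths (11, 11) → (15, 18)) = C(22, 11) · C(11, 4) = 705432 · 330 = 232792560. Avoidance count = 1037158320 − 232792560 = 804365760.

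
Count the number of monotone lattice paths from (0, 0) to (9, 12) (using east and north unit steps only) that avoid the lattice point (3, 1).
Number of paths = 244426

Total paths from (0, 0) to (9, 12): C(21, 9) = 293930. Paths through (3, 1): (paths (0, 0) → (3, 1)) × (paths (3, 1) → (9, 12)) = C(4, 3) · C(17, 6) = 4 · 12376 = 49504. Avoidance count = 293930 − 49504 = 244426.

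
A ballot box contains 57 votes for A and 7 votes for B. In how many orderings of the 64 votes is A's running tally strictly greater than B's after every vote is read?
Strict-lead orderings = 485325150

Total orderings of the 64 votes with 57 for A: C(64, 57) = 621216192. By the Bertrand ballot formula (Cycle Lemma / reflection principle), the number of orderings in which A is strictly ahead of B throughout is (p − q)/(p + q) · C(p + q, p) = (57 − 7)/(57 + 7) · 621216192 = 485325150.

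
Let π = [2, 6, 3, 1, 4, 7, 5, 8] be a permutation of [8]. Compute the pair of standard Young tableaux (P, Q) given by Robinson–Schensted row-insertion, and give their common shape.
P = [1, 3, 4, 5, 8] / [2, 7] / [6];  Q = [1, 2, 5, 6, 8] / [3, 7] / [4];  common shape = (5, 2, 1)

Row-insert the values π_1, π_2, … into P one at a time, bumping the leftmost entry strictly greater than the inserted value down to the next row. The recording tableau Q records, in position (i, j), the step at which that cell was added to P.
  Insert 2 (step 1): P = [2];  Q = [1]
  Insert 6 (step 2): P = [2, 6];  Q = [1, 2]
  Insert 3 (step 3): P = [2, 3] / [6];  Q = [1, 2] / [3]
  Insert 1 (step 4): P = [1, 3] / [2] / [6];  Q = [1, 2] / [3] / [4]
  Insert 4 (step 5): P = [1, 3, 4] / [2] / [6];  Q = [1, 2, 5] / [3] / [4]
  Insert 7 (step 6): P = [1, 3, 4, 7] / [2] / [6];  Q = [1, 2, 5, 6] / [3] / [4]
  Insert 5 (step 7): P = [1, 3, 4, 5] / [2, 7] / [6];  Q = [1, 2, 5, 6] / [3, 7] / [4]
  Insert 8 (step 8): P = [1, 3, 4, 5, 8] / [2, 7] / [6];  Q = [1, 2, 5, 6, 8] / [3, 7] / [4]
Final shape: (5, 2, 1).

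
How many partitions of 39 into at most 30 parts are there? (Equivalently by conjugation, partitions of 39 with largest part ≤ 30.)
p(39, parts ≤ 30) = 31118

Use the recurrence p(n, m) = p(n, m−1) + p(n−m, m): either the largest part is < m (count p(n, m−1)) or the largest part is exactly m (remove one copy of m, count p(n−m, m)). With p(0, ·) = 1 this gives p(39, parts ≤ 30) = 31118. (By conjugating Young diagrams, this also counts partitions of 39 into at most 30 parts.)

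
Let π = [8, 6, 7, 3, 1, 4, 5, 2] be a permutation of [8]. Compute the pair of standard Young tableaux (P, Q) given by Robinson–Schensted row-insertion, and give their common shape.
P = [1, 2, 5] / [3, 4] / [6, 7] / [8];  Q = [1, 3, 7] / [2, 6] / [4, 8] / [5];  common shape = (3, 2, 2, 1)

Row-insert the values π_1, π_2, … into P one at a time, bumping the leftmost entry strictly greater than the inserted value down to the next row. The recording tableau Q records, in position (i, j), the step at which that cell was added to P.
  Insert 8 (step 1): P = [8];  Q = [1]
  Insert 6 (step 2): P = [6] / [8];  Q = [1] / [2]
  Insert 7 (step 3): P = [6, 7] / [8];  Q = [1, 3] / [2]
  Insert 3 (step 4): P = [3, 7] / [6] / [8];  Q = [1, 3] / [2] / [4]
  Insert 1 (step 5): P = [1, 7] / [3] / [6] / [8];  Q = [1, 3] / [2] / [4] / [5]
  Insert 4 (step 6): P = [1, 4] / [3, 7] / [6] / [8];  Q = [1, 3] / [2, 6] / [4] / [5]
  Insert 5 (step 7): P = [1, 4, 5] / [3, 7] / [6] / [8];  Q = [1, 3, 7] / [2, 6] / [4] / [5]
  Insert 2 (step 8): P = [1, 2, 5] / [3, 4] / [6, 7] / [8];  Q = [1, 3, 7] / [2, 6] / [4, 8] / [5]
Final shape: (3, 2, 2, 1).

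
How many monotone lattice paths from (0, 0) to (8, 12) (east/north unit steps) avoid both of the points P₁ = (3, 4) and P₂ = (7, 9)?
Number of paths = 52805

Inclusion–exclusion. Total paths: C(20, 8) = 125970. Through P₁: C(7, 3)·C(13, 5) = 45045. Through P₂: C(16, 7)·C(4, 1) = 45760. Since P₁ is strictly southwest of P₂, a monotone path through both must visit P₁ then P₂; paths through both = C(7, 3)·C(9, 4)·C(4, 1) = 17640. Avoid both = 125970 − 45045 − 45760 + 17640 = 52805.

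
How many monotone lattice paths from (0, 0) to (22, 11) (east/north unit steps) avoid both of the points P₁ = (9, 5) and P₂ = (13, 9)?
Number of paths = 119568056

Inclusion–exclusion. Total paths: C(33, 22) = 193536720. Through P₁: C(14, 9)·C(19, 13) = 54318264. Through P₂: C(22, 13)·C(11, 9) = 27358100. Since P₁ is strictly southwest of P₂, a monotone path through both must visit P₁ then P₂; paths through both = C(14, 9)·C(8, 4)·C(11, 9) = 7707700. Avoid both = 193536720 − 54318264 − 27358100 + 7707700 = 119568056.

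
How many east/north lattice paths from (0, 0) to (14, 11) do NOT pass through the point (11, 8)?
Number of paths = 2945760

Total paths from (0, 0) to (14, 11): C(25, 14) = 4457400. Paths through (11, 8): (paths (0, 0) → (11, 8)) × (paths (11, 8) → (14, 11)) = C(19, 11) · C(6, 3) = 75582 · 20 = 1511640. Avoidance count = 4457400 − 1511640 = 2945760.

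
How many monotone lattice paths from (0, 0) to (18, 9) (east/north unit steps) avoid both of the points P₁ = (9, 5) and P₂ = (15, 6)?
Number of paths = 2450395

Inclusion–exclusion. Total paths: C(27, 18) = 4686825. Through P₁: C(14, 9)·C(13, 9) = 1431430. Through P₂: C(21, 15)·C(6, 3) = 1085280. Since P₁ is strictly southwest of P₂, a monotone path through both must visit P₁ then P₂; paths through both = C(14, 9)·C(7, 6)·C(6, 3) = 280280. Avoid both = 4686825 − 1431430 − 1085280 + 280280 = 2450395.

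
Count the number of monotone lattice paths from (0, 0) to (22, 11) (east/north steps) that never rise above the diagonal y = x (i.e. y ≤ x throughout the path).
Number of paths = 100975680

By the reflection principle (André's argument), the number of monotone paths to (22, 11) with n ≤ m that never go above y = x is C(33, 22) − C(33, 23) = 193536720 − 92561040 = 100975680.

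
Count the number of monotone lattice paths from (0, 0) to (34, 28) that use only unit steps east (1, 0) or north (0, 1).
Number of paths = 349615716557887465

A monotone lattice path from (0, 0) to (34, 28) consists of 34 east steps and 28 north steps in some order, so it is determined by which 34 of the 62 steps are east. The count is C(62, 34) = 349615716557887465.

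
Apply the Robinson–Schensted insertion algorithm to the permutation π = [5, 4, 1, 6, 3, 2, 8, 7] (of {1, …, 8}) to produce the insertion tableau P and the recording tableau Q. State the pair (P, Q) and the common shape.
P = [1, 2, 7] / [3, 6, 8] / [4] / [5];  Q = [1, 4, 7] / [2, 5, 8] / [3] / [6];  common shape = (3, 3, 1, 1)

Row-insert the values π_1, π_2, … into P one at a time, bumping the leftmost entry strictly greater than the inserted value down to the next row. The recording tableau Q records, in position (i, j), the step at which that cell was added to P.
  Insert 5 (step 1): P = [5];  Q = [1]
  Insert 4 (step 2): P = [4] / [5];  Q = [1] / [2]
  Insert 1 (step 3): P = [1] / [4] / [5];  Q = [1] / [2] / [3]
  Insert 6 (step 4): P = [1, 6] / [4] / [5];  Q = [1, 4] / [2] / [3]
  Insert 3 (step 5): P = [1, 3] / [4, 6] / [5];  Q = [1, 4] / [2, 5] / [3]
  Insert 2 (step 6): P = [1, 2] / [3, 6] / [4] / [5];  Q = [1, 4] / [2, 5] / [3] / [6]
  Insert 8 (step 7): P = [1, 2, 8] / [3, 6] / [4] / [5];  Q = [1, 4, 7] / [2, 5] / [3] / [6]
  Insert 7 (step 8): P = [1, 2, 7] / [3, 6, 8] / [4] / [5];  Q = [1, 4, 7] / [2, 5, 8] / [3] / [6]
Final shape: (3, 3, 1, 1).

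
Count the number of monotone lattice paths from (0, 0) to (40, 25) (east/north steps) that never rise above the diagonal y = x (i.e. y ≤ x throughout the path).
Number of paths = 254317141159466112

By the reflection principle (André's argument), the number of monotone paths to (40, 25) with n ≤ m that never go above y = x is C(65, 40) − C(65, 41) = 651687674221131912 − 397370533061665800 = 254317141159466112.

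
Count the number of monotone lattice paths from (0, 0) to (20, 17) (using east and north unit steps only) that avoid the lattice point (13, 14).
Number of paths = 13498372710

Total paths from (0, 0) to (20, 17): C(37, 20) = 15905368710. Paths through (13, 14): (paths (0, 0) → (13, 14)) × (paths (13, 14) → (20, 17)) = C(27, 13) · C(10, 7) = 20058300 · 120 = 2406996000. Avoidance count = 15905368710 − 2406996000 = 13498372710.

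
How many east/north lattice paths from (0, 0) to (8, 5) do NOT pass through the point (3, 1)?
Number of paths = 783

Total paths from (0, 0) to (8, 5): C(13, 8) = 1287. Paths through (3, 1): (paths (0, 0) → (3, 1)) × (paths (3, 1) → (8, 5)) = C(4, 3) · C(9, 5) = 4 · 126 = 504. Avoidance count = 1287 − 504 = 783.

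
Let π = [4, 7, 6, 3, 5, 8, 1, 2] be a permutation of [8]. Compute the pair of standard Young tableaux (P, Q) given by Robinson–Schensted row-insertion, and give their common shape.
P = [1, 2, 8] / [3, 5] / [4, 6] / [7];  Q = [1, 2, 6] / [3, 5] / [4, 8] / [7];  common shape = (3, 2, 2, 1)

Row-insert the values π_1, π_2, … into P one at a time, bumping the leftmost entry strictly greater than the inserted value down to the next row. The recording tableau Q records, in position (i, j), the step at which that cell was added to P.
  Insert 4 (step 1): P = [4];  Q = [1]
  Insert 7 (step 2): P = [4, 7];  Q = [1, 2]
  Insert 6 (step 3): P = [4, 6] / [7];  Q = [1, 2] / [3]
  Insert 3 (step 4): P = [3, 6] / [4] / [7];  Q = [1, 2] / [3] / [4]
  Insert 5 (step 5): P = [3, 5] / [4, 6] / [7];  Q = [1, 2] / [3, 5] / [4]
  Insert 8 (step 6): P = [3, 5, 8] / [4, 6] / [7];  Q = [1, 2, 6] / [3, 5] / [4]
  Insert 1 (step 7): P = [1, 5, 8] / [3, 6] / [4] / [7];  Q = [1, 2, 6] / [3, 5] / [4] / [7]
  Insert 2 (step 8): P = [1, 2, 8] / [3, 5] / [4, 6] / [7];  Q = [1, 2, 6] / [3, 5] / [4, 8] / [7]
Final shape: (3, 2, 2, 1).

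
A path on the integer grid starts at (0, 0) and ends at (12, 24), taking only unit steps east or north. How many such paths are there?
Number of paths = 1251677700

A monotone lattice path from (0, 0) to (12, 24) consists of 12 east steps and 24 north steps in some order, so it is determined by which 12 of the 36 steps are east. The count is C(36, 12) = 1251677700.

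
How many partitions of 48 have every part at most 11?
p(48, parts ≤ 11) = 61903

Use the recurrence p(n, m) = p(n, m−1) + p(n−m, m): either the largest part is < m (count p(n, m−1)) or the largest part is exactly m (remove one copy of m, count p(n−m, m)). With p(0, ·) = 1 this gives p(48, parts ≤ 11) = 61903. (By conjugating Young diagrams, this also counts partitions of 48 into at most 11 parts.)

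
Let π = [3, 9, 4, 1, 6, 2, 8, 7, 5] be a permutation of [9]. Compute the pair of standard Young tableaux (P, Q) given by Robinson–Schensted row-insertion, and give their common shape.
P = [1, 2, 5, 7] / [3, 4, 6] / [8] / [9];  Q = [1, 2, 5, 7] / [3, 6, 8] / [4] / [9];  common shape = (4, 3, 1, 1)

Row-insert the values π_1, π_2, … into P one at a time, bumping the leftmost entry strictly greater than the inserted value down to the next row. The recording tableau Q records, in position (i, j), the step at which that cell was added to P.
  Insert 3 (step 1): P = [3];  Q = [1]
  Insert 9 (step 2): P = [3, 9];  Q = [1, 2]
  Insert 4 (step 3): P = [3, 4] / [9];  Q = [1, 2] / [3]
  Insert 1 (step 4): P = [1, 4] / [3] / [9];  Q = [1, 2] / [3] / [4]
  Insert 6 (step 5): P = [1, 4, 6] / [3] / [9];  Q = [1, 2, 5] / [3] / [4]
  Insert 2 (step 6): P = [1, 2, 6] / [3, 4] / [9];  Q = [1, 2, 5] / [3, 6] / [4]
  Insert 8 (step 7): P = [1, 2, 6, 8] / [3, 4] / [9];  Q = [1, 2, 5, 7] / [3, 6] / [4]
  Insert 7 (step 8): P = [1, 2, 6, 7] / [3, 4, 8] / [9];  Q = [1, 2, 5, 7] / [3, 6, 8] / [4]
  Insert 5 (step 9): P = [1, 2, 5, 7] / [3, 4, 6] / [8] / [9];  Q = [1, 2, 5, 7] / [3, 6, 8] / [4] / [9]
Final shape: (4, 3, 1, 1).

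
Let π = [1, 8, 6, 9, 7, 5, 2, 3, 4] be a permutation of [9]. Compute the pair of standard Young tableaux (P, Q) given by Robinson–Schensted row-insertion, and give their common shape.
P = [1, 2, 3, 4] / [5, 7] / [6, 9] / [8];  Q = [1, 2, 4, 9] / [3, 5] / [6, 8] / [7];  common shape = (4, 2, 2, 1)

Row-insert the values π_1, π_2, … into P one at a time, bumping the leftmost entry strictly greater than the inserted value down to the next row. The recording tableau Q records, in position (i, j), the step at which that cell was added to P.
  Insert 1 (step 1): P = [1];  Q = [1]
  Insert 8 (step 2): P = [1, 8];  Q = [1, 2]
  Insert 6 (step 3): P = [1, 6] / [8];  Q = [1, 2] / [3]
  Insert 9 (step 4): P = [1, 6, 9] / [8];  Q = [1, 2, 4] / [3]
  Insert 7 (step 5): P = [1, 6, 7] / [8, 9];  Q = [1, 2, 4] / [3, 5]
  Insert 5 (step 6): P = [1, 5, 7] / [6, 9] / [8];  Q = [1, 2, 4] / [3, 5] / [6]
  Insert 2 (step 7): P = [1, 2, 7] / [5, 9] / [6] / [8];  Q = [1, 2, 4] / [3, 5] / [6] / [7]
  Insert 3 (step 8): P = [1, 2, 3] / [5, 7] / [6, 9] / [8];  Q = [1, 2, 4] / [3, 5] / [6, 8] / [7]
  Insert 4 (step 9): P = [1, 2, 3, 4] / [5, 7] / [6, 9] / [8];  Q = [1, 2, 4, 9] / [3, 5] / [6, 8] / [7]
Final shape: (4, 2, 2, 1).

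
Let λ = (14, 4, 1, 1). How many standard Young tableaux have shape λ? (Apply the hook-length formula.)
# SYT of shape (14, 4, 1, 1) = 250800

Hook-length formula: f^λ = n! / Π hook(c), product over all cells c of the Young diagram. For λ = (14, 4, 1, 1), n = 20 boxes. Hook lengths by row (left-to-right, top-to-bottom): [17, 14, 13, 12, 10, 9, 8, 7, 6, 5, 4, 3, 2, 1]; [6, 3, 2, 1]; [2]; [1]. Product of hooks = 9700566220800. So f^λ = 20! / 9700566220800 = 2432902008176640000 / 9700566220800 = 250800.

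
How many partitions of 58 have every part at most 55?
p(58, parts ≤ 55) = 715216

Use the recurrence p(n, m) = p(n, m−1) + p(n−m, m): either the largest part is < m (count p(n, m−1)) or the largest part is exactly m (remove one copy of m, count p(n−m, m)). With p(0, ·) = 1 this gives p(58, parts ≤ 55) = 715216. (By conjugating Young diagrams, this also counts partitions of 58 into at most 55 parts.)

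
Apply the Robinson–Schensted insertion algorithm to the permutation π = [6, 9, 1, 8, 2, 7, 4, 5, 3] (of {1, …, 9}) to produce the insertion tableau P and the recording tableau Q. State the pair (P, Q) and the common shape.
P = [1, 2, 3, 5] / [4, 7] / [6] / [8] / [9];  Q = [1, 2, 6, 8] / [3, 4] / [5] / [7] / [9];  common shape = (4, 2, 1, 1, 1)

Row-insert the values π_1, π_2, … into P one at a time, bumping the leftmost entry strictly greater than the inserted value down to the next row. The recording tableau Q records, in position (i, j), the step at which that cell was added to P.
  Insert 6 (step 1): P = [6];  Q = [1]
  Insert 9 (step 2): P = [6, 9];  Q = [1, 2]
  Insert 1 (step 3): P = [1, 9] / [6];  Q = [1, 2] / [3]
  Insert 8 (step 4): P = [1, 8] / [6, 9];  Q = [1, 2] / [3, 4]
  Insert 2 (step 5): P = [1, 2] / [6, 8] / [9];  Q = [1, 2] / [3, 4] / [5]
  Insert 7 (step 6): P = [1, 2, 7] / [6, 8] / [9];  Q = [1, 2, 6] / [3, 4] / [5]
  Insert 4 (step 7): P = [1, 2, 4] / [6, 7] / [8] / [9];  Q = [1, 2, 6] / [3, 4] / [5] / [7]
  Insert 5 (step 8): P = [1, 2, 4, 5] / [6, 7] / [8] / [9];  Q = [1, 2, 6, 8] / [3, 4] / [5] / [7]
  Insert 3 (step 9): P = [1, 2, 3, 5] / [4, 7] / [6] / [8] / [9];  Q = [1, 2, 6, 8] / [3, 4] / [5] / [7] / [9]
Final shape: (4, 2, 1, 1, 1).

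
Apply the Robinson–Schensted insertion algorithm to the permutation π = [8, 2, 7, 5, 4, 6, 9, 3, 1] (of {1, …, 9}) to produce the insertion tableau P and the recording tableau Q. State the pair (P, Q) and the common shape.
P = [1, 3, 6, 9] / [2] / [4] / [5] / [7] / [8];  Q = [1, 3, 6, 7] / [2] / [4] / [5] / [8] / [9];  common shape = (4, 1, 1, 1, 1, 1)

Row-insert the values π_1, π_2, … into P one at a time, bumping the leftmost entry strictly greater than the inserted value down to the next row. The recording tableau Q records, in position (i, j), the step at which that cell was added to P.
  Insert 8 (step 1): P = [8];  Q = [1]
  Insert 2 (step 2): P = [2] / [8];  Q = [1] / [2]
  Insert 7 (step 3): P = [2, 7] / [8];  Q = [1, 3] / [2]
  Insert 5 (step 4): P = [2, 5] / [7] / [8];  Q = [1, 3] / [2] / [4]
  Insert 4 (step 5): P = [2, 4] / [5] / [7] / [8];  Q = [1, 3] / [2] / [4] / [5]
  Insert 6 (step 6): P = [2, 4, 6] / [5] / [7] / [8];  Q = [1, 3, 6] / [2] / [4] / [5]
  Insert 9 (step 7): P = [2, 4, 6, 9] / [5] / [7] / [8];  Q = [1, 3, 6, 7] / [2] / [4] / [5]
  Insert 3 (step 8): P = [2, 3, 6, 9] / [4] / [5] / [7] / [8];  Q = [1, 3, 6, 7] / [2] / [4] / [5] / [8]
  Insert 1 (step 9): P = [1, 3, 6, 9] / [2] / [4] / [5] / [7] / [8];  Q = [1, 3, 6, 7] / [2] / [4] / [5] / [8] / [9]
Final shape: (4, 1, 1, 1, 1, 1).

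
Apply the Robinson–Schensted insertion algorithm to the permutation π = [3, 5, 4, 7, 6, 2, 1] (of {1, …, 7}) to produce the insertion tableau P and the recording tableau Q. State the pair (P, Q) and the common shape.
P = [1, 4, 6] / [2, 7] / [3] / [5];  Q = [1, 2, 4] / [3, 5] / [6] / [7];  common shape = (3, 2, 1, 1)

Row-insert the values π_1, π_2, … into P one at a time, bumping the leftmost entry strictly greater than the inserted value down to the next row. The recording tableau Q records, in position (i, j), the step at which that cell was added to P.
  Insert 3 (step 1): P = [3];  Q = [1]
  Insert 5 (step 2): P = [3, 5];  Q = [1, 2]
  Insert 4 (step 3): P = [3, 4] / [5];  Q = [1, 2] / [3]
  Insert 7 (step 4): P = [3, 4, 7] / [5];  Q = [1, 2, 4] / [3]
  Insert 6 (step 5): P = [3, 4, 6] / [5, 7];  Q = [1, 2, 4] / [3, 5]
  Insert 2 (step 6): P = [2, 4, 6] / [3, 7] / [5];  Q = [1, 2, 4] / [3, 5] / [6]
  Insert 1 (step 7): P = [1, 4, 6] / [2, 7] / [3] / [5];  Q = [1, 2, 4] / [3, 5] / [6] / [7]
Final shape: (3, 2, 1, 1).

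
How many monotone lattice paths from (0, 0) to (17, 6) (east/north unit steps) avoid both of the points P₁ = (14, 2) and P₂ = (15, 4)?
Number of paths = 75651

Inclusion–exclusion. Total paths: C(23, 17) = 100947. Through P₁: C(16, 14)·C(7, 3) = 4200. Through P₂: C(19, 15)·C(4, 2) = 23256. Since P₁ is strictly southwest of P₂, a monotone path through both must visit P₁ then P₂; paths through both = C(16, 14)·C(3, 1)·C(4, 2) = 2160. Avoid both = 100947 − 4200 − 23256 + 2160 = 75651.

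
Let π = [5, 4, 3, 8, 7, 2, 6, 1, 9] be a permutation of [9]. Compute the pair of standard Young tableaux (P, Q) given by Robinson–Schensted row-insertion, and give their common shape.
P = [1, 6, 9] / [2, 7] / [3, 8] / [4] / [5];  Q = [1, 4, 9] / [2, 5] / [3, 7] / [6] / [8];  common shape = (3, 2, 2, 1, 1)

Row-insert the values π_1, π_2, … into P one at a time, bumping the leftmost entry strictly greater than the inserted value down to the next row. The recording tableau Q records, in position (i, j), the step at which that cell was added to P.
  Insert 5 (step 1): P = [5];  Q = [1]
  Insert 4 (step 2): P = [4] / [5];  Q = [1] / [2]
  Insert 3 (step 3): P = [3] / [4] / [5];  Q = [1] / [2] / [3]
  Insert 8 (step 4): P = [3, 8] / [4] / [5];  Q = [1, 4] / [2] / [3]
  Insert 7 (step 5): P = [3, 7] / [4, 8] / [5];  Q = [1, 4] / [2, 5] / [3]
  Insert 2 (step 6): P = [2, 7] / [3, 8] / [4] / [5];  Q = [1, 4] / [2, 5] / [3] / [6]
  Insert 6 (step 7): P = [2, 6] / [3, 7] / [4, 8] / [5];  Q = [1, 4] / [2, 5] / [3, 7] / [6]
  Insert 1 (step 8): P = [1, 6] / [2, 7] / [3, 8] / [4] / [5];  Q = [1, 4] / [2, 5] / [3, 7] / [6] / [8]
  Insert 9 (step 9): P = [1, 6, 9] / [2, 7] / [3, 8] / [4] / [5];  Q = [1, 4, 9] / [2, 5] / [3, 7] / [6] / [8]
Final shape: (3, 2, 2, 1, 1).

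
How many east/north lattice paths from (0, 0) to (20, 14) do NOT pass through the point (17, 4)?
Number of paths = 1390263930

Total paths from (0, 0) to (20, 14): C(34, 20) = 1391975640. Paths through (17, 4): (paths (0, 0) → (17, 4)) × (paths (17, 4) → (20, 14)) = C(21, 17) · C(13, 3) = 5985 · 286 = 1711710. Avoidance count = 1391975640 − 1711710 = 1390263930.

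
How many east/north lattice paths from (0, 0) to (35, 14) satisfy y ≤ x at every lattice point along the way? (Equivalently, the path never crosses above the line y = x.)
Number of paths = 412652088772

By the reflection principle (André's argument), the number of monotone paths to (35, 14) with n ≤ m that never go above y = x is C(49, 35) − C(49, 36) = 675248872536 − 262596783764 = 412652088772.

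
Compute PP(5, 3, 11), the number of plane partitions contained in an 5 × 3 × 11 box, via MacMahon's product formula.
PP(5, 3, 11) = 1837984512

Evaluate the triple product over i = 1..5, j = 1..3, k = 1..11. The factors are (2/1) · (3/2) · (4/3) · (5/4) · (6/5) · (7/6) · (8/7) · (9/8) · … (165 factors total). The numerators and denominators telescope so the product is an integer; carrying out the multiplication exactly gives PP(5, 3, 11) = 1837984512.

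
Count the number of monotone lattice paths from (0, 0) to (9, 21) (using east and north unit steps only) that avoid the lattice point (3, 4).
Number of paths = 10774005

Total paths from (0, 0) to (9, 21): C(30, 9) = 14307150. Paths through (3, 4): (paths (0, 0) → (3, 4)) × (paths (3, 4) → (9, 21)) = C(7, 3) · C(23, 6) = 35 · 100947 = 3533145. Avoidance count = 14307150 − 3533145 = 10774005.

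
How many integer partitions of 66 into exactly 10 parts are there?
p(66, 10 parts) = 126299

Partitions of n into exactly k parts are in bijection with partitions of n − k into at most k parts (subtract 1 from each part). So p(66, exactly 10) = p(56, parts ≤ 10). Computing via the recurrence p(m, j) = p(m, j−1) + p(m−j, j) gives 126299.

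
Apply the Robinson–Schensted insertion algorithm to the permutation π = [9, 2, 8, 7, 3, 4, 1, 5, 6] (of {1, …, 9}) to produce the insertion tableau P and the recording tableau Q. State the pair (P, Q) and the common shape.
P = [1, 3, 4, 5, 6] / [2] / [7] / [8] / [9];  Q = [1, 3, 6, 8, 9] / [2] / [4] / [5] / [7];  common shape = (5, 1, 1, 1, 1)

Row-insert the values π_1, π_2, … into P one at a time, bumping the leftmost entry strictly greater than the inserted value down to the next row. The recording tableau Q records, in position (i, j), the step at which that cell was added to P.
  Insert 9 (step 1): P = [9];  Q = [1]
  Insert 2 (step 2): P = [2] / [9];  Q = [1] / [2]
  Insert 8 (step 3): P = [2, 8] / [9];  Q = [1, 3] / [2]
  Insert 7 (step 4): P = [2, 7] / [8] / [9];  Q = [1, 3] / [2] / [4]
  Insert 3 (step 5): P = [2, 3] / [7] / [8] / [9];  Q = [1, 3] / [2] / [4] / [5]
  Insert 4 (step 6): P = [2, 3, 4] / [7] / [8] / [9];  Q = [1, 3, 6] / [2] / [4] / [5]
  Insert 1 (step 7): P = [1, 3, 4] / [2] / [7] / [8] / [9];  Q = [1, 3, 6] / [2] / [4] / [5] / [7]
  Insert 5 (step 8): P = [1, 3, 4, 5] / [2] / [7] / [8] / [9];  Q = [1, 3, 6, 8] / [2] / [4] / [5] / [7]
  Insert 6 (step 9): P = [1, 3, 4, 5, 6] / [2] / [7] / [8] / [9];  Q = [1, 3, 6, 8, 9] / [2] / [4] / [5] / [7]
Final shape: (5, 1, 1, 1, 1).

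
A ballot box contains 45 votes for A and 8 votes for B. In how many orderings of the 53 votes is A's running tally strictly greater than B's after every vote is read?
Strict-lead orderings = 618753590

Total orderings of the 53 votes with 45 for A: C(53, 45) = 886322710. By the Bertrand ballot formula (Cycle Lemma / reflection principle), the number of orderings in which A is strictly ahead of B throughout is (p − q)/(p + q) · C(p + q, p) = (45 − 8)/(45 + 8) · 886322710 = 618753590.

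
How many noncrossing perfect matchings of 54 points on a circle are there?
C_27 = 69533550916004

These noncrossing handshakes are counted by the Catalan number C_n = (1/(n + 1)) · C(2n, n). For n = 27: C_27 = (1/28) · C(54, 27) = 1946939425648112/28 = 69533550916004.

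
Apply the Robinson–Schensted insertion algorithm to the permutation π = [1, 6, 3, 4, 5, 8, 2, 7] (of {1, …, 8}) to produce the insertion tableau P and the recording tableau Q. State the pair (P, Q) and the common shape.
P = [1, 2, 4, 5, 7] / [3, 8] / [6];  Q = [1, 2, 4, 5, 6] / [3, 8] / [7];  common shape = (5, 2, 1)

Row-insert the values π_1, π_2, … into P one at a time, bumping the leftmost entry strictly greater than the inserted value down to the next row. The recording tableau Q records, in position (i, j), the step at which that cell was added to P.
  Insert 1 (step 1): P = [1];  Q = [1]
  Insert 6 (step 2): P = [1, 6];  Q = [1, 2]
  Insert 3 (step 3): P = [1, 3] / [6];  Q = [1, 2] / [3]
  Insert 4 (step 4): P = [1, 3, 4] / [6];  Q = [1, 2, 4] / [3]
  Insert 5 (step 5): P = [1, 3, 4, 5] / [6];  Q = [1, 2, 4, 5] / [3]
  Insert 8 (step 6): P = [1, 3, 4, 5, 8] / [6];  Q = [1, 2, 4, 5, 6] / [3]
  Insert 2 (step 7): P = [1, 2, 4, 5, 8] / [3] / [6];  Q = [1, 2, 4, 5, 6] / [3] / [7]
  Insert 7 (step 8): P = [1, 2, 4, 5, 7] / [3, 8] / [6];  Q = [1, 2, 4, 5, 6] / [3, 8] / [7]
Final shape: (5, 2, 1).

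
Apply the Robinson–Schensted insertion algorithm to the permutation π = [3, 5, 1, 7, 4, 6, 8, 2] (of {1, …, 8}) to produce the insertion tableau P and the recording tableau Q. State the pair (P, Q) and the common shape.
P = [1, 2, 6, 8] / [3, 4, 7] / [5];  Q = [1, 2, 4, 7] / [3, 5, 6] / [8];  common shape = (4, 3, 1)

Row-insert the values π_1, π_2, … into P one at a time, bumping the leftmost entry strictly greater than the inserted value down to the next row. The recording tableau Q records, in position (i, j), the step at which that cell was added to P.
  Insert 3 (step 1): P = [3];  Q = [1]
  Insert 5 (step 2): P = [3, 5];  Q = [1, 2]
  Insert 1 (step 3): P = [1, 5] / [3];  Q = [1, 2] / [3]
  Insert 7 (step 4): P = [1, 5, 7] / [3];  Q = [1, 2, 4] / [3]
  Insert 4 (step 5): P = [1, 4, 7] / [3, 5];  Q = [1, 2, 4] / [3, 5]
  Insert 6 (step 6): P = [1, 4, 6] / [3, 5, 7];  Q = [1, 2, 4] / [3, 5, 6]
  Insert 8 (step 7): P = [1, 4, 6, 8] / [3, 5, 7];  Q = [1, 2, 4, 7] / [3, 5, 6]
  Insert 2 (step 8): P = [1, 2, 6, 8] / [3, 4, 7] / [5];  Q = [1, 2, 4, 7] / [3, 5, 6] / [8]
Final shape: (4, 3, 1).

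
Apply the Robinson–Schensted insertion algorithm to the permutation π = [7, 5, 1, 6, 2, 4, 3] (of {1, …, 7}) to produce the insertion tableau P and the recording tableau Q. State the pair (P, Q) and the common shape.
P = [1, 2, 3] / [4, 6] / [5] / [7];  Q = [1, 4, 6] / [2, 5] / [3] / [7];  common shape = (3, 2, 1, 1)

Row-insert the values π_1, π_2, … into P one at a time, bumping the leftmost entry strictly greater than the inserted value down to the next row. The recording tableau Q records, in position (i, j), the step at which that cell was added to P.
  Insert 7 (step 1): P = [7];  Q = [1]
  Insert 5 (step 2): P = [5] / [7];  Q = [1] / [2]
  Insert 1 (step 3): P = [1] / [5] / [7];  Q = [1] / [2] / [3]
  Insert 6 (step 4): P = [1, 6] / [5] / [7];  Q = [1, 4] / [2] / [3]
  Insert 2 (step 5): P = [1, 2] / [5, 6] / [7];  Q = [1, 4] / [2, 5] / [3]
  Insert 4 (step 6): P = [1, 2, 4] / [5, 6] / [7];  Q = [1, 4, 6] / [2, 5] / [3]
  Insert 3 (step 7): P = [1, 2, 3] / [4, 6] / [5] / [7];  Q = [1, 4, 6] / [2, 5] / [3] / [7]
Final shape: (3, 2, 1, 1).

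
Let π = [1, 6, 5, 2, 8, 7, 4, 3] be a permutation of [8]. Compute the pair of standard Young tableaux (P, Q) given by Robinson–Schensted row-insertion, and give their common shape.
P = [1, 2, 3] / [4, 7] / [5, 8] / [6];  Q = [1, 2, 5] / [3, 6] / [4, 7] / [8];  common shape = (3, 2, 2, 1)

Row-insert the values π_1, π_2, … into P one at a time, bumping the leftmost entry strictly greater than the inserted value down to the next row. The recording tableau Q records, in position (i, j), the step at which that cell was added to P.
  Insert 1 (step 1): P = [1];  Q = [1]
  Insert 6 (step 2): P = [1, 6];  Q = [1, 2]
  Insert 5 (step 3): P = [1, 5] / [6];  Q = [1, 2] / [3]
  Insert 2 (step 4): P = [1, 2] / [5] / [6];  Q = [1, 2] / [3] / [4]
  Insert 8 (step 5): P = [1, 2, 8] / [5] / [6];  Q = [1, 2, 5] / [3] / [4]
  Insert 7 (step 6): P = [1, 2, 7] / [5, 8] / [6];  Q = [1, 2, 5] / [3, 6] / [4]
  Insert 4 (step 7): P = [1, 2, 4] / [5, 7] / [6, 8];  Q = [1, 2, 5] / [3, 6] / [4, 7]
  Insert 3 (step 8): P = [1, 2, 3] / [4, 7] / [5, 8] / [6];  Q = [1, 2, 5] / [3, 6] / [4, 7] / [8]
Final shape: (3, 2, 2, 1).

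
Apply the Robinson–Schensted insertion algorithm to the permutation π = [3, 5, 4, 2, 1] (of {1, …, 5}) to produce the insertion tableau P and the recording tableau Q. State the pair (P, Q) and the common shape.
P = [1, 4] / [2] / [3] / [5];  Q = [1, 2] / [3] / [4] / [5];  common shape = (2, 1, 1, 1)

Row-insert the values π_1, π_2, … into P one at a time, bumping the leftmost entry strictly greater than the inserted value down to the next row. The recording tableau Q records, in position (i, j), the step at which that cell was added to P.
  Insert 3 (step 1): P = [3];  Q = [1]
  Insert 5 (step 2): P = [3, 5];  Q = [1, 2]
  Insert 4 (step 3): P = [3, 4] / [5];  Q = [1, 2] / [3]
  Insert 2 (step 4): P = [2, 4] / [3] / [5];  Q = [1, 2] / [3] / [4]
  Insert 1 (step 5): P = [1, 4] / [2] / [3] / [5];  Q = [1, 2] / [3] / [4] / [5]
Final shape: (2, 1, 1, 1).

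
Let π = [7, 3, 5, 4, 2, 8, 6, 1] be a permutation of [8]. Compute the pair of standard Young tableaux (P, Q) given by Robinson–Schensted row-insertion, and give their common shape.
P = [1, 4, 6] / [2, 8] / [3] / [5] / [7];  Q = [1, 3, 6] / [2, 7] / [4] / [5] / [8];  common shape = (3, 2, 1, 1, 1)

Row-insert the values π_1, π_2, … into P one at a time, bumping the leftmost entry strictly greater than the inserted value down to the next row. The recording tableau Q records, in position (i, j), the step at which that cell was added to P.
  Insert 7 (step 1): P = [7];  Q = [1]
  Insert 3 (step 2): P = [3] / [7];  Q = [1] / [2]
  Insert 5 (step 3): P = [3, 5] / [7];  Q = [1, 3] / [2]
  Insert 4 (step 4): P = [3, 4] / [5] / [7];  Q = [1, 3] / [2] / [4]
  Insert 2 (step 5): P = [2, 4] / [3] / [5] / [7];  Q = [1, 3] / [2] / [4] / [5]
  Insert 8 (step 6): P = [2, 4, 8] / [3] / [5] / [7];  Q = [1, 3, 6] / [2] / [4] / [5]
  Insert 6 (step 7): P = [2, 4, 6] / [3, 8] / [5] / [7];  Q = [1, 3, 6] / [2, 7] / [4] / [5]
  Insert 1 (step 8): P = [1, 4, 6] / [2, 8] / [3] / [5] / [7];  Q = [1, 3, 6] / [2, 7] / [4] / [5] / [8]
Final shape: (3, 2, 1, 1, 1).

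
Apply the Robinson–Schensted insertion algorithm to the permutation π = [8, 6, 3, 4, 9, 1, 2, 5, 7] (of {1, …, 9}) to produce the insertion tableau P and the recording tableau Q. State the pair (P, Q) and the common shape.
P = [1, 2, 5, 7] / [3, 4, 9] / [6] / [8];  Q = [1, 4, 5, 9] / [2, 7, 8] / [3] / [6];  common shape = (4, 3, 1, 1)

Row-insert the values π_1, π_2, … into P one at a time, bumping the leftmost entry strictly greater than the inserted value down to the next row. The recording tableau Q records, in position (i, j), the step at which that cell was added to P.
  Insert 8 (step 1): P = [8];  Q = [1]
  Insert 6 (step 2): P = [6] / [8];  Q = [1] / [2]
  Insert 3 (step 3): P = [3] / [6] / [8];  Q = [1] / [2] / [3]
  Insert 4 (step 4): P = [3, 4] / [6] / [8];  Q = [1, 4] / [2] / [3]
  Insert 9 (step 5): P = [3, 4, 9] / [6] / [8];  Q = [1, 4, 5] / [2] / [3]
  Insert 1 (step 6): P = [1, 4, 9] / [3] / [6] / [8];  Q = [1, 4, 5] / [2] / [3] / [6]
  Insert 2 (step 7): P = [1, 2, 9] / [3, 4] / [6] / [8];  Q = [1, 4, 5] / [2, 7] / [3] / [6]
  Insert 5 (step 8): P = [1, 2, 5] / [3, 4, 9] / [6] / [8];  Q = [1, 4, 5] / [2, 7, 8] / [3] / [6]
  Insert 7 (step 9): P = [1, 2, 5, 7] / [3, 4, 9] / [6] / [8];  Q = [1, 4, 5, 9] / [2, 7, 8] / [3] / [6]
Final shape: (4, 3, 1, 1).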